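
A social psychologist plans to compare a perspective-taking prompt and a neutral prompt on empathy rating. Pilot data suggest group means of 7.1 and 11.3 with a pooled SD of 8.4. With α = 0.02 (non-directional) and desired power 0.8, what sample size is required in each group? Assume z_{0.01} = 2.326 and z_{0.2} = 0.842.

n = 81 per group

Cohen's d = |M₁ − M₂| / SD_pooled = |7.1 − 11.3| / 8.4 = 4.2 / 8.4 = 0.500.
For two independent groups with equal n: n = 2·((z_{α/2} + z_β) / d)².
z_{α/2} + z_β = 2.326 + 0.842 = 3.168.
n = 2 × (3.168 / 0.500)² = 2 × 6.336² = 2 × 40.14 = 80.3.
Round up to the next whole participant.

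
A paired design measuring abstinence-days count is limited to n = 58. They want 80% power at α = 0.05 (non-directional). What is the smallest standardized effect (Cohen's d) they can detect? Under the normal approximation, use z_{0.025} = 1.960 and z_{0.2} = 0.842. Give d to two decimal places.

d_min ≈ 0.37

For a single sample (or paired design) of n = 58: d_min = (z_{α/2} + z_β)/√n.
z-sum = 1.960 + 0.842 = 2.802.
d_min = 2.802 / √58 = 2.802 / 7.616 = 0.368.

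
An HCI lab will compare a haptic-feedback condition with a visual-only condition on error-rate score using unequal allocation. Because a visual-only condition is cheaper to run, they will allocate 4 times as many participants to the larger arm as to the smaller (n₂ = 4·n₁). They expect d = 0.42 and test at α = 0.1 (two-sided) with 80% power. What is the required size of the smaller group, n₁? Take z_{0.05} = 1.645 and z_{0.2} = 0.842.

n₁ = 44

With allocation ratio k = n₂/n₁ = 4, Var(x̄₁−x̄₂) = σ²(1/n₁ + 1/(k·n₁)) = σ²·(k+1)/(k·n₁).
So n₁ = (1 + 1/k)·((z_{α/2} + z_β)/d)² = 1.250 × (2.487/0.42)².
n₁ = 1.250 × 35.06 = 43.8.
Round up: n₁ = 44, giving n₂ = 4 × 44 = 176.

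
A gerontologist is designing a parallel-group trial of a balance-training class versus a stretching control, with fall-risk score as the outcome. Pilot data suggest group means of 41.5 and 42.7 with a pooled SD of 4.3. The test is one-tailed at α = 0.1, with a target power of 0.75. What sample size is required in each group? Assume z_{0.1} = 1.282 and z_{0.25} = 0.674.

n = 99 per group

Cohen's d = |M₁ − M₂| / SD_pooled = |41.5 − 42.7| / 4.3 = 1.2 / 4.3 = 0.279.
For two independent groups with equal n: n = 2·((z_{α} + z_β) / d)².
z_{α} + z_β = 1.282 + 0.674 = 1.956.
n = 2 × (1.956 / 0.279)² = 2 × 7.011² = 2 × 49.15 = 98.3.
Round up to the next whole participant.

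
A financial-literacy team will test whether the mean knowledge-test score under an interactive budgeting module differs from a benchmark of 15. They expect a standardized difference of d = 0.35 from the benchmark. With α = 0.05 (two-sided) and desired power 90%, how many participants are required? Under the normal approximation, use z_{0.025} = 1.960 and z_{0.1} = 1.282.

n = 86

For a one-sample test: n = ((z_{α/2} + z_β) / d)².
z_{α/2} + z_β = 1.960 + 1.282 = 3.242.
n = (3.242 / 0.35)² = 9.263² = 85.80.
Round up.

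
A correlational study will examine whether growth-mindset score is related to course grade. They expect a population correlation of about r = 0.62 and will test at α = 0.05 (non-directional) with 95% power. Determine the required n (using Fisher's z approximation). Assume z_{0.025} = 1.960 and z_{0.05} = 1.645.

Fisher's z: C = ½·ln((1+r)/(1−r)) = ½·ln(4.2632) = 0.7250.
n = ((z_{α/2} + z_β)/C)² + 3.
(1.960 + 1.645) / 0.7250 = 3.605 / 0.7250 = 4.972.
n = 4.972² + 3 = 24.72 + 3 = 27.7.
Round up.

n = 28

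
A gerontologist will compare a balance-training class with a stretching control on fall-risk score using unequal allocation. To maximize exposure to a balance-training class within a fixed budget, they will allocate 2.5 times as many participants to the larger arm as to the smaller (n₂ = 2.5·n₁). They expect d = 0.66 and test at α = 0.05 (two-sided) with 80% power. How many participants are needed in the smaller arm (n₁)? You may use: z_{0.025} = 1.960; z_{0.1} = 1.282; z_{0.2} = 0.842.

n₁ = 26

With allocation ratio k = n₂/n₁ = 2.5, Var(x̄₁−x̄₂) = σ²(1/n₁ + 1/(k·n₁)) = σ²·(k+1)/(k·n₁).
So n₁ = (1 + 1/k)·((z_{α/2} + z_β)/d)² = 1.400 × (2.802/0.66)².
n₁ = 1.400 × 18.02 = 25.2.
Round up: n₁ = 26, giving n₂ = 2.5 × 26 = 65.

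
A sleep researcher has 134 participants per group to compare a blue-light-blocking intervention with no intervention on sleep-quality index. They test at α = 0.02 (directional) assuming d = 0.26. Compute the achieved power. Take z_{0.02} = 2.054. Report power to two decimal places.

For two equal groups, power = Φ(d·√(n/2) − z_{α}).
d·√(n/2) = 0.26 × √(134/2) = 0.26 × 8.185 = 2.128.
z_β = 2.128 − 2.054 = 0.074.
Power = Φ(0.074) = 0.530.

power ≈ 0.53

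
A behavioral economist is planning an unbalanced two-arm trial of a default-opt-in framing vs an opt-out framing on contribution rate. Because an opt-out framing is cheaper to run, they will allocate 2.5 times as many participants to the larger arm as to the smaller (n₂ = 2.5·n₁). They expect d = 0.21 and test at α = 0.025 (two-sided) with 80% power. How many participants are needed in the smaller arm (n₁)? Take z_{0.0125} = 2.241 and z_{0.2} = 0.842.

n₁ = 302

With allocation ratio k = n₂/n₁ = 2.5, Var(x̄₁−x̄₂) = σ²(1/n₁ + 1/(k·n₁)) = σ²·(k+1)/(k·n₁).
So n₁ = (1 + 1/k)·((z_{α/2} + z_β)/d)² = 1.400 × (3.083/0.21)².
n₁ = 1.400 × 215.53 = 301.7.
Round up: n₁ = 302, giving n₂ = 2.5 × 302 = 755.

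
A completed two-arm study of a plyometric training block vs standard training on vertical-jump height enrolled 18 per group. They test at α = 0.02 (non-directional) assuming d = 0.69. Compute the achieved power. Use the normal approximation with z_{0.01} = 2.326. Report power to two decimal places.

power ≈ 0.40

For two equal groups, power = Φ(d·√(n/2) − z_{α/2}).
d·√(n/2) = 0.69 × √(18/2) = 0.69 × 3.000 = 2.070.
z_β = 2.070 − 2.326 = -0.256.
Power = Φ(-0.256) = 0.399.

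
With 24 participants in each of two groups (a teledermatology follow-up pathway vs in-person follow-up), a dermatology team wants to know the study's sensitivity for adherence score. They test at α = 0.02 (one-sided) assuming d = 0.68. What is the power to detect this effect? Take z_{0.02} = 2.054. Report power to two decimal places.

For two equal groups, power = Φ(d·√(n/2) − z_{α}).
d·√(n/2) = 0.68 × √(24/2) = 0.68 × 3.464 = 2.356.
z_β = 2.356 − 2.054 = 0.302.
Power = Φ(0.302) = 0.619.

power ≈ 0.62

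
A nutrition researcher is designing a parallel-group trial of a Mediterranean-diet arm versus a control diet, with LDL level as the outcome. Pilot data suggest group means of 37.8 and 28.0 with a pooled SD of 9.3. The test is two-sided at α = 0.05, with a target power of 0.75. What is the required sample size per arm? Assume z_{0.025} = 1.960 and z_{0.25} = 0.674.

Cohen's d = |M₁ − M₂| / SD_pooled = |37.8 − 28.0| / 9.3 = 9.8 / 9.3 = 1.054.
For two independent groups with equal n: n = 2·((z_{α/2} + z_β) / d)².
z_{α/2} + z_β = 1.960 + 0.674 = 2.634.
n = 2 × (2.634 / 1.054)² = 2 × 2.499² = 2 × 6.25 = 12.5.
Round up to the next whole participant.

n = 13 per group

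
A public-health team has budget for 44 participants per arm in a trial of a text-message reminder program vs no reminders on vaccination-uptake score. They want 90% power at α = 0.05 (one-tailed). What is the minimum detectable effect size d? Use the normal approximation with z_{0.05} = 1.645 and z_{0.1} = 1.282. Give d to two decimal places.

d_min ≈ 0.62

For two independent groups of n = 44 each: d_min = (z_{α} + z_β)·√(2/n).
z-sum = 1.645 + 1.282 = 2.927.
d_min = 2.927 × √(2/44) = 2.927 × 0.2132 = 0.624.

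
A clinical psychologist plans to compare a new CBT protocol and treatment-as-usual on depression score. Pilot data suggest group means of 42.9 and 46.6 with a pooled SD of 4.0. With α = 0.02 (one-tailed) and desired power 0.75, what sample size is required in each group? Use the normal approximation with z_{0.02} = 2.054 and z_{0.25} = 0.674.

Cohen's d = |M₁ − M₂| / SD_pooled = |42.9 − 46.6| / 4.0 = 3.7 / 4.0 = 0.925.
For two independent groups with equal n: n = 2·((z_{α} + z_β) / d)².
z_{α} + z_β = 2.054 + 0.674 = 2.728.
n = 2 × (2.728 / 0.925)² = 2 × 2.949² = 2 × 8.70 = 17.4.
Round up to the next whole participant.

n = 18 per group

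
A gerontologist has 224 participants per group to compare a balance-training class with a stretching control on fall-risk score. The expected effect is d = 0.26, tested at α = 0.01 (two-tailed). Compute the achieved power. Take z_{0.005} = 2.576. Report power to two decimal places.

power ≈ 0.57

For two equal groups, power = Φ(d·√(n/2) − z_{α/2}).
d·√(n/2) = 0.26 × √(224/2) = 0.26 × 10.583 = 2.752.
z_β = 2.752 − 2.576 = 0.176.
Power = Φ(0.176) = 0.570.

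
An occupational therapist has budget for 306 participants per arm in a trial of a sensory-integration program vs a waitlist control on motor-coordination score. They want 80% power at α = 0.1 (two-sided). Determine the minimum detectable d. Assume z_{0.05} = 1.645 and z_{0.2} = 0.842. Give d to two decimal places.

d_min ≈ 0.20

For two independent groups of n = 306 each: d_min = (z_{α/2} + z_β)·√(2/n).
z-sum = 1.645 + 0.842 = 2.487.
d_min = 2.487 × √(2/306) = 2.487 × 0.0808 = 0.201.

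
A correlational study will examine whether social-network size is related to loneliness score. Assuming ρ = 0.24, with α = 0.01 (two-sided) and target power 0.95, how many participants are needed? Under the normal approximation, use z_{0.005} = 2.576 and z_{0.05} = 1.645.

n = 301

Fisher's z: C = ½·ln((1+r)/(1−r)) = ½·ln(1.6316) = 0.2448.
n = ((z_{α/2} + z_β)/C)² + 3.
(2.576 + 1.645) / 0.2448 = 4.221 / 0.2448 = 17.243.
n = 17.243² + 3 = 297.31 + 3 = 300.3.
Round up.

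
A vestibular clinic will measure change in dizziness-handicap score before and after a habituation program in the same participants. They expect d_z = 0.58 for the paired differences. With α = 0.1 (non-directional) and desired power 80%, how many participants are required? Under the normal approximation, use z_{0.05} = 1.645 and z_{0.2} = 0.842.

For a paired (one-sample on differences) test: n = ((z_{α/2} + z_β) / d)².
z_{α/2} + z_β = 1.645 + 0.842 = 2.487.
n = (2.487 / 0.58)² = 4.288² = 18.39.
Round up.

n = 19 pairs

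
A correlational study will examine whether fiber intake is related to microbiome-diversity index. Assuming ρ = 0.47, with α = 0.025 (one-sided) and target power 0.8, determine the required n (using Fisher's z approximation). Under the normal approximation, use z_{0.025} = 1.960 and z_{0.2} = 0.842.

n = 34

Fisher's z: C = ½·ln((1+r)/(1−r)) = ½·ln(2.7736) = 0.5101.
n = ((z_{α} + z_β)/C)² + 3.
(1.960 + 0.842) / 0.5101 = 2.802 / 0.5101 = 5.493.
n = 5.493² + 3 = 30.17 + 3 = 33.2.
Round up.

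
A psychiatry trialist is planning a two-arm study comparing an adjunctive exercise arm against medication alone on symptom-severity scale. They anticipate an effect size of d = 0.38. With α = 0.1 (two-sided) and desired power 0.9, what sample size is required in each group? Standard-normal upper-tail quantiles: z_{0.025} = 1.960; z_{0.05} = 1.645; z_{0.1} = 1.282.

n = 119 per group

For two independent groups with equal n: n = 2·((z_{α/2} + z_β) / d)².
z_{α/2} + z_β = 1.645 + 1.282 = 2.927.
n = 2 × (2.927 / 0.38)² = 2 × 7.703² = 2 × 59.33 = 118.7.
Round up to the next whole participant.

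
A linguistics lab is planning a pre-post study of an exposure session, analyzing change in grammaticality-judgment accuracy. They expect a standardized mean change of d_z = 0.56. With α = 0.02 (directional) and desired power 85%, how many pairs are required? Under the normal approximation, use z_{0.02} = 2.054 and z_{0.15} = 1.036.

For a paired (one-sample on differences) test: n = ((z_{α} + z_β) / d)².
z_{α} + z_β = 2.054 + 1.036 = 3.090.
n = (3.090 / 0.56)² = 5.518² = 30.45.
Round up.

n = 31 pairs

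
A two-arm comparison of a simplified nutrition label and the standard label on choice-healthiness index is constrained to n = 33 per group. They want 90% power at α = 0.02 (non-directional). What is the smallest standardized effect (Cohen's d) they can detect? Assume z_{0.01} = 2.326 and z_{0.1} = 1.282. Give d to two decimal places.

d_min ≈ 0.89

For two independent groups of n = 33 each: d_min = (z_{α/2} + z_β)·√(2/n).
z-sum = 2.326 + 1.282 = 3.608.
d_min = 3.608 × √(2/33) = 3.608 × 0.2462 = 0.888.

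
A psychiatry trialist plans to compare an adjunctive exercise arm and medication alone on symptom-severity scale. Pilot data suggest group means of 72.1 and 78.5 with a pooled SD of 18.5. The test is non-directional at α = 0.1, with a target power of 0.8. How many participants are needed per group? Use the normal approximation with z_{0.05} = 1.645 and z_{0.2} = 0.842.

Cohen's d = |M₁ − M₂| / SD_pooled = |72.1 − 78.5| / 18.5 = 6.4 / 18.5 = 0.346.
For two independent groups with equal n: n = 2·((z_{α/2} + z_β) / d)².
z_{α/2} + z_β = 1.645 + 0.842 = 2.487.
n = 2 × (2.487 / 0.346)² = 2 × 7.188² = 2 × 51.67 = 103.3.
Round up to the next whole participant.

n = 104 per group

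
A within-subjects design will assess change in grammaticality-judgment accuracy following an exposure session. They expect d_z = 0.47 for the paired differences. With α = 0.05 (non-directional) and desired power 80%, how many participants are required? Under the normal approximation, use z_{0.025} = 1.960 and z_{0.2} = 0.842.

n = 36 pairs

For a paired (one-sample on differences) test: n = ((z_{α/2} + z_β) / d)².
z_{α/2} + z_β = 1.960 + 0.842 = 2.802.
n = (2.802 / 0.47)² = 5.962² = 35.54.
Round up.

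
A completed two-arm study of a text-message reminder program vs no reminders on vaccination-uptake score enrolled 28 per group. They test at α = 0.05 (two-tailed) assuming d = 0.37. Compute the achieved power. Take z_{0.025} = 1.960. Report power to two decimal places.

power ≈ 0.28

For two equal groups, power = Φ(d·√(n/2) − z_{α/2}).
d·√(n/2) = 0.37 × √(28/2) = 0.37 × 3.742 = 1.384.
z_β = 1.384 − 1.960 = -0.576.
Power = Φ(-0.576) = 0.282.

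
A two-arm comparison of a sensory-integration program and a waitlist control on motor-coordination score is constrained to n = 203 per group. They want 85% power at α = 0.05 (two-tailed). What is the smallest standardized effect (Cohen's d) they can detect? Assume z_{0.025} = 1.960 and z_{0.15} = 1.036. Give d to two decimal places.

For two independent groups of n = 203 each: d_min = (z_{α/2} + z_β)·√(2/n).
z-sum = 1.960 + 1.036 = 2.996.
d_min = 2.996 × √(2/203) = 2.996 × 0.0993 = 0.297.

d_min ≈ 0.30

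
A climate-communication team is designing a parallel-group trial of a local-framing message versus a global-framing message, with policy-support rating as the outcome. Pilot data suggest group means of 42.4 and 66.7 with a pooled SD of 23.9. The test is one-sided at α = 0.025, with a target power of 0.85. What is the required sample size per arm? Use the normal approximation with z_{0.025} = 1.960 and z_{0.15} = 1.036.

Cohen's d = |M₁ − M₂| / SD_pooled = |42.4 − 66.7| / 23.9 = 24.3 / 23.9 = 1.017.
For two independent groups with equal n: n = 2·((z_{α} + z_β) / d)².
z_{α} + z_β = 1.960 + 1.036 = 2.996.
n = 2 × (2.996 / 1.017)² = 2 × 2.946² = 2 × 8.68 = 17.4.
Round up to the next whole participant.

n = 18 per group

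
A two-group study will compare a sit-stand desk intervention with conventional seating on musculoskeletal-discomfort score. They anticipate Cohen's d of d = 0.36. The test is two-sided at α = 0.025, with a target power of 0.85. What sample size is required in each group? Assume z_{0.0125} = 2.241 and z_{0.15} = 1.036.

For two independent groups with equal n: n = 2·((z_{α/2} + z_β) / d)².
z_{α/2} + z_β = 2.241 + 1.036 = 3.277.
n = 2 × (3.277 / 0.36)² = 2 × 9.103² = 2 × 82.86 = 165.7.
Round up to the next whole participant.

n = 166 per group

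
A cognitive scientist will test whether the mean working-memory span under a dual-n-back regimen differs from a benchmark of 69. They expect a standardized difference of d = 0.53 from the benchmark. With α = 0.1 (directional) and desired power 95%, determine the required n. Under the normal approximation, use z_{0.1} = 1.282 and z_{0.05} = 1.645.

For a one-sample test: n = ((z_{α} + z_β) / d)².
z_{α} + z_β = 1.282 + 1.645 = 2.927.
n = (2.927 / 0.53)² = 5.523² = 30.50.
Round up.

n = 31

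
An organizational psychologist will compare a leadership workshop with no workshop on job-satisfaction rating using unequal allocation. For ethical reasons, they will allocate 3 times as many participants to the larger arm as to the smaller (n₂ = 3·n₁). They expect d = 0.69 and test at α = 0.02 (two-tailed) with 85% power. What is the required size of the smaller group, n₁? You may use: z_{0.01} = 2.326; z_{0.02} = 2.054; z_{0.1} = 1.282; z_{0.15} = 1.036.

With allocation ratio k = n₂/n₁ = 3, Var(x̄₁−x̄₂) = σ²(1/n₁ + 1/(k·n₁)) = σ²·(k+1)/(k·n₁).
So n₁ = (1 + 1/k)·((z_{α/2} + z_β)/d)² = 1.333 × (3.362/0.69)².
n₁ = 1.333 × 23.74 = 31.7.
Round up: n₁ = 32, giving n₂ = 3 × 32 = 96.

n₁ = 32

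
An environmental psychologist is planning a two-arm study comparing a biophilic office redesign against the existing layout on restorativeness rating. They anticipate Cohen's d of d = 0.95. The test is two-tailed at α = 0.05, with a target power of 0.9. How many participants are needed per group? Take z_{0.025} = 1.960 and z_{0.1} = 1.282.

For two independent groups with equal n: n = 2·((z_{α/2} + z_β) / d)².
z_{α/2} + z_β = 1.960 + 1.282 = 3.242.
n = 2 × (3.242 / 0.95)² = 2 × 3.413² = 2 × 11.65 = 23.3.
Round up to the next whole participant.

n = 24 per group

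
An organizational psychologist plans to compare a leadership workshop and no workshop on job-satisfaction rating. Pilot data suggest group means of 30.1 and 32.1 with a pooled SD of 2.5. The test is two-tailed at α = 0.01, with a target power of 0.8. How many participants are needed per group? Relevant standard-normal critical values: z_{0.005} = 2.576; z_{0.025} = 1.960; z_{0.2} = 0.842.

n = 37 per group

Cohen's d = |M₁ − M₂| / SD_pooled = |30.1 − 32.1| / 2.5 = 2.0 / 2.5 = 0.800.
For two independent groups with equal n: n = 2·((z_{α/2} + z_β) / d)².
z_{α/2} + z_β = 2.576 + 0.842 = 3.418.
n = 2 × (3.418 / 0.800)² = 2 × 4.272² = 2 × 18.25 = 36.5.
Round up to the next whole participant.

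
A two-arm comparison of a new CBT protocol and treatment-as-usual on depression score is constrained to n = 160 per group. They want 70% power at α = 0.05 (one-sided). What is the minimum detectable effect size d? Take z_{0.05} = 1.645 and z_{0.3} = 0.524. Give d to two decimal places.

d_min ≈ 0.24

For two independent groups of n = 160 each: d_min = (z_{α} + z_β)·√(2/n).
z-sum = 1.645 + 0.524 = 2.169.
d_min = 2.169 × √(2/160) = 2.169 × 0.1118 = 0.243.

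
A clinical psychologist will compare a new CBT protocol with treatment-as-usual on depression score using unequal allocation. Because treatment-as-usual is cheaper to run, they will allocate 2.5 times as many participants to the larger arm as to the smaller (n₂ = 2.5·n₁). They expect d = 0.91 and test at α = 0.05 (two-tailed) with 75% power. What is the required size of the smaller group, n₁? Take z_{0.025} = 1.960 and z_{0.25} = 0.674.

n₁ = 12

With allocation ratio k = n₂/n₁ = 2.5, Var(x̄₁−x̄₂) = σ²(1/n₁ + 1/(k·n₁)) = σ²·(k+1)/(k·n₁).
So n₁ = (1 + 1/k)·((z_{α/2} + z_β)/d)² = 1.400 × (2.634/0.91)².
n₁ = 1.400 × 8.38 = 11.7.
Round up: n₁ = 12, giving n₂ = 2.5 × 12 = 30.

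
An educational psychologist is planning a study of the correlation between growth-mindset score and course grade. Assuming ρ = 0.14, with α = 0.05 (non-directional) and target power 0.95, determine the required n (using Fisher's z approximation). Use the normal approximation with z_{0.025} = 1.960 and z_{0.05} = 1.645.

n = 658

Fisher's z: C = ½·ln((1+r)/(1−r)) = ½·ln(1.3256) = 0.1409.
n = ((z_{α/2} + z_β)/C)² + 3.
(1.960 + 1.645) / 0.1409 = 3.605 / 0.1409 = 25.586.
n = 25.586² + 3 = 654.62 + 3 = 657.6.
Round up.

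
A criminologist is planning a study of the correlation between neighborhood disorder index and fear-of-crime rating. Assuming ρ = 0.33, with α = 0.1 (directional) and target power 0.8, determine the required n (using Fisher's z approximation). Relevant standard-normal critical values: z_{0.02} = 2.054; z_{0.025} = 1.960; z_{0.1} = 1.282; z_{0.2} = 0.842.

Fisher's z: C = ½·ln((1+r)/(1−r)) = ½·ln(1.9851) = 0.3428.
n = ((z_{α} + z_β)/C)² + 3.
(1.282 + 0.842) / 0.3428 = 2.124 / 0.3428 = 6.196.
n = 6.196² + 3 = 38.39 + 3 = 41.4.
Round up.

n = 42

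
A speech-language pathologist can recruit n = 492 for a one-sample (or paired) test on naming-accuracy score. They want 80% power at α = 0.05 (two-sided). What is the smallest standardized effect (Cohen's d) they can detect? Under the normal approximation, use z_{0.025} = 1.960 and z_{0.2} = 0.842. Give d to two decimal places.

d_min ≈ 0.13

For a single sample (or paired design) of n = 492: d_min = (z_{α/2} + z_β)/√n.
z-sum = 1.960 + 0.842 = 2.802.
d_min = 2.802 / √492 = 2.802 / 22.181 = 0.126.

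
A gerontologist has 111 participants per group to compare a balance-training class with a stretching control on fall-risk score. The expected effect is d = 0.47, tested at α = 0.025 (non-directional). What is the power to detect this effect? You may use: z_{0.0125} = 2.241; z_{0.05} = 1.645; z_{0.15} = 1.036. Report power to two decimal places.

power ≈ 0.90

For two equal groups, power = Φ(d·√(n/2) − z_{α/2}).
d·√(n/2) = 0.47 × √(111/2) = 0.47 × 7.450 = 3.501.
z_β = 3.501 − 2.241 = 1.260.
Power = Φ(1.260) = 0.896.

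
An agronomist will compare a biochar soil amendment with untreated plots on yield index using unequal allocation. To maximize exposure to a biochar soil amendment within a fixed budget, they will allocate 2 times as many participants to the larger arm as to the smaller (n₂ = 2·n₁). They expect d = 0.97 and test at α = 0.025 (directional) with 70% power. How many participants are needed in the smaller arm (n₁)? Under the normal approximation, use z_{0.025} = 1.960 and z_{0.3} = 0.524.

n₁ = 10

With allocation ratio k = n₂/n₁ = 2, Var(x̄₁−x̄₂) = σ²(1/n₁ + 1/(k·n₁)) = σ²·(k+1)/(k·n₁).
So n₁ = (1 + 1/k)·((z_{α} + z_β)/d)² = 1.500 × (2.484/0.97)².
n₁ = 1.500 × 6.56 = 9.8.
Round up: n₁ = 10, giving n₂ = 2 × 10 = 20.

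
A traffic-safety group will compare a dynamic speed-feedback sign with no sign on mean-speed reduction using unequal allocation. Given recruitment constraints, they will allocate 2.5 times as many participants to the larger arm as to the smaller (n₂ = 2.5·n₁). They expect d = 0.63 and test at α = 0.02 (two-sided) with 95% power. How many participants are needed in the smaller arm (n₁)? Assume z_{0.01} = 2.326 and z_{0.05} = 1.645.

n₁ = 56

With allocation ratio k = n₂/n₁ = 2.5, Var(x̄₁−x̄₂) = σ²(1/n₁ + 1/(k·n₁)) = σ²·(k+1)/(k·n₁).
So n₁ = (1 + 1/k)·((z_{α/2} + z_β)/d)² = 1.400 × (3.971/0.63)².
n₁ = 1.400 × 39.73 = 55.6.
Round up: n₁ = 56, giving n₂ = 2.5 × 56 = 140.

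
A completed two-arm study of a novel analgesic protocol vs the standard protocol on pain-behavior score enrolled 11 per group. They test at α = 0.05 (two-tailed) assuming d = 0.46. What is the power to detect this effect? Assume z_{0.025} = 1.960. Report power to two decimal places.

For two equal groups, power = Φ(d·√(n/2) − z_{α/2}).
d·√(n/2) = 0.46 × √(11/2) = 0.46 × 2.345 = 1.079.
z_β = 1.079 − 1.960 = -0.881.
Power = Φ(-0.881) = 0.189.

power ≈ 0.19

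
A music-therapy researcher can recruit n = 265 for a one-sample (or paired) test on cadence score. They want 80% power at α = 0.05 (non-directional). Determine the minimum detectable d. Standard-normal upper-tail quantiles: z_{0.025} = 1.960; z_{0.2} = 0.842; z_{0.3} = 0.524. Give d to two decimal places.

d_min ≈ 0.17

For a single sample (or paired design) of n = 265: d_min = (z_{α/2} + z_β)/√n.
z-sum = 1.960 + 0.842 = 2.802.
d_min = 2.802 / √265 = 2.802 / 16.279 = 0.172.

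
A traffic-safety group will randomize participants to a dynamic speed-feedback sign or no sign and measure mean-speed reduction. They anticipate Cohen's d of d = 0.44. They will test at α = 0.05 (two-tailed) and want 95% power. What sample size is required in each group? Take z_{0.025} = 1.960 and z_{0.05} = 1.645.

n = 135 per group

For two independent groups with equal n: n = 2·((z_{α/2} + z_β) / d)².
z_{α/2} + z_β = 1.960 + 1.645 = 3.605.
n = 2 × (3.605 / 0.44)² = 2 × 8.193² = 2 × 67.13 = 134.3.
Round up to the next whole participant.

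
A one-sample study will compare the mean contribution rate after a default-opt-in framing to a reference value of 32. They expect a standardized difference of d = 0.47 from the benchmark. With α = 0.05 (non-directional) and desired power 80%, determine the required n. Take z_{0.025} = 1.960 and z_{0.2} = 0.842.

n = 36

For a one-sample test: n = ((z_{α/2} + z_β) / d)².
z_{α/2} + z_β = 1.960 + 0.842 = 2.802.
n = (2.802 / 0.47)² = 5.962² = 35.54.
Round up.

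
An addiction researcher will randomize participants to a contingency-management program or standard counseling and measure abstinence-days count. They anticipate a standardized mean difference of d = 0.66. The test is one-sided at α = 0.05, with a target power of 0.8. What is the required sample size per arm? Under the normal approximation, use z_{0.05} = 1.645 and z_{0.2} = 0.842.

For two independent groups with equal n: n = 2·((z_{α} + z_β) / d)².
z_{α} + z_β = 1.645 + 0.842 = 2.487.
n = 2 × (2.487 / 0.66)² = 2 × 3.768² = 2 × 14.20 = 28.4.
Round up to the next whole participant.

n = 29 per group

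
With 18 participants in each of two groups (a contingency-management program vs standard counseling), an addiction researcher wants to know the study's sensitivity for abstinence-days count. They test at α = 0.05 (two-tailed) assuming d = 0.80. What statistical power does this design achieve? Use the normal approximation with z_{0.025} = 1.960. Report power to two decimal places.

For two equal groups, power = Φ(d·√(n/2) − z_{α/2}).
d·√(n/2) = 0.80 × √(18/2) = 0.80 × 3.000 = 2.400.
z_β = 2.400 − 1.960 = 0.440.
Power = Φ(0.440) = 0.670.

power ≈ 0.67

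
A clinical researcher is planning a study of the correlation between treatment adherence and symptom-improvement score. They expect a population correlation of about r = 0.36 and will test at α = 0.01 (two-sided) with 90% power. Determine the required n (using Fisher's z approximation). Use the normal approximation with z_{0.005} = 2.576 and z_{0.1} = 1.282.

Fisher's z: C = ½·ln((1+r)/(1−r)) = ½·ln(2.1250) = 0.3769.
n = ((z_{α/2} + z_β)/C)² + 3.
(2.576 + 1.282) / 0.3769 = 3.858 / 0.3769 = 10.236.
n = 10.236² + 3 = 104.78 + 3 = 107.8.
Round up.

n = 108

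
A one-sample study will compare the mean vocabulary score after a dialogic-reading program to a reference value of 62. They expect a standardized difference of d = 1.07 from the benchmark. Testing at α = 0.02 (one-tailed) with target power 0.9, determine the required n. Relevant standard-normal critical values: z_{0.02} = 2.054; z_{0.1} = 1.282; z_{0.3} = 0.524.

For a one-sample test: n = ((z_{α} + z_β) / d)².
z_{α} + z_β = 2.054 + 1.282 = 3.336.
n = (3.336 / 1.07)² = 3.118² = 9.72.
Round up.

n = 10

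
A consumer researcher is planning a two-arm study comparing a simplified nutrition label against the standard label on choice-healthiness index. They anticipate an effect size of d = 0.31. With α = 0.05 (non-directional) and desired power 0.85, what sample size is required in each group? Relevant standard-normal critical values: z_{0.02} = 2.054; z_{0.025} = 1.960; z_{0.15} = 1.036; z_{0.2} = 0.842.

For two independent groups with equal n: n = 2·((z_{α/2} + z_β) / d)².
z_{α/2} + z_β = 1.960 + 1.036 = 2.996.
n = 2 × (2.996 / 0.31)² = 2 × 9.665² = 2 × 93.40 = 186.8.
Round up to the next whole participant.

n = 187 per group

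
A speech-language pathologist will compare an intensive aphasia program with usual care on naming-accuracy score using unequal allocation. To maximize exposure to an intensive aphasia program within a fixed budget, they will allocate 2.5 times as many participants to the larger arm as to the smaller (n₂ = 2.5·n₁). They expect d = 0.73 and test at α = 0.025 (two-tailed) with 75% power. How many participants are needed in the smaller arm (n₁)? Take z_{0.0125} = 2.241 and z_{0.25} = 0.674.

With allocation ratio k = n₂/n₁ = 2.5, Var(x̄₁−x̄₂) = σ²(1/n₁ + 1/(k·n₁)) = σ²·(k+1)/(k·n₁).
So n₁ = (1 + 1/k)·((z_{α/2} + z_β)/d)² = 1.400 × (2.915/0.73)².
n₁ = 1.400 × 15.95 = 22.3.
Round up: n₁ = 23, giving n₂ = ⌈2.5 × 23⌉ = ⌈57.5⌉ = 58.

n₁ = 23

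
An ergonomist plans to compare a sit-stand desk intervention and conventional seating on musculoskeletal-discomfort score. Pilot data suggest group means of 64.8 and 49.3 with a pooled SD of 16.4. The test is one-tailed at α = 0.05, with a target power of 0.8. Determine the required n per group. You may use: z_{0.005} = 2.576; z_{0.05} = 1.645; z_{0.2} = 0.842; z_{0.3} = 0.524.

Cohen's d = |M₁ − M₂| / SD_pooled = |64.8 − 49.3| / 16.4 = 15.5 / 16.4 = 0.945.
For two independent groups with equal n: n = 2·((z_{α} + z_β) / d)².
z_{α} + z_β = 1.645 + 0.842 = 2.487.
n = 2 × (2.487 / 0.945)² = 2 × 2.632² = 2 × 6.93 = 13.9.
Round up to the next whole participant.

n = 14 per group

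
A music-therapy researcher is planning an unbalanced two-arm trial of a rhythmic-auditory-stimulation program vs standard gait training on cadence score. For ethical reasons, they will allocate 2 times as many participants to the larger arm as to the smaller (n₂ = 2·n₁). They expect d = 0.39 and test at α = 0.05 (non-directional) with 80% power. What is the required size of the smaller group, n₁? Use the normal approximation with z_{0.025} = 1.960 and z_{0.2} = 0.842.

n₁ = 78

With allocation ratio k = n₂/n₁ = 2, Var(x̄₁−x̄₂) = σ²(1/n₁ + 1/(k·n₁)) = σ²·(k+1)/(k·n₁).
So n₁ = (1 + 1/k)·((z_{α/2} + z_β)/d)² = 1.500 × (2.802/0.39)².
n₁ = 1.500 × 51.62 = 77.4.
Round up: n₁ = 78, giving n₂ = 2 × 78 = 156.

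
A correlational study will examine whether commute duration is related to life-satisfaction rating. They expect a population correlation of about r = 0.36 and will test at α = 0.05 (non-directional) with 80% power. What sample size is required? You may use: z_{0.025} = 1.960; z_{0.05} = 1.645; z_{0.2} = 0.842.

n = 59

Fisher's z: C = ½·ln((1+r)/(1−r)) = ½·ln(2.1250) = 0.3769.
n = ((z_{α/2} + z_β)/C)² + 3.
(1.960 + 0.842) / 0.3769 = 2.802 / 0.3769 = 7.434.
n = 7.434² + 3 = 55.27 + 3 = 58.3.
Round up.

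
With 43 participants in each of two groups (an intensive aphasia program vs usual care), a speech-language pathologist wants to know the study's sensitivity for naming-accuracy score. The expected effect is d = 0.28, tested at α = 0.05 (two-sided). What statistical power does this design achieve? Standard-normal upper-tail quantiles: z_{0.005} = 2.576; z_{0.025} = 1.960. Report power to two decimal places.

power ≈ 0.25

For two equal groups, power = Φ(d·√(n/2) − z_{α/2}).
d·√(n/2) = 0.28 × √(43/2) = 0.28 × 4.637 = 1.298.
z_β = 1.298 − 1.960 = -0.662.
Power = Φ(-0.662) = 0.254.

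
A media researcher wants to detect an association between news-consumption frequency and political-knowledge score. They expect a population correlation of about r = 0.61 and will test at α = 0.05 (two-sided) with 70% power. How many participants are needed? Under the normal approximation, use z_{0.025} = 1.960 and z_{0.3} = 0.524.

Fisher's z: C = ½·ln((1+r)/(1−r)) = ½·ln(4.1282) = 0.7089.
n = ((z_{α/2} + z_β)/C)² + 3.
(1.960 + 0.524) / 0.7089 = 2.484 / 0.7089 = 3.504.
n = 3.504² + 3 = 12.28 + 3 = 15.3.
Round up.

n = 16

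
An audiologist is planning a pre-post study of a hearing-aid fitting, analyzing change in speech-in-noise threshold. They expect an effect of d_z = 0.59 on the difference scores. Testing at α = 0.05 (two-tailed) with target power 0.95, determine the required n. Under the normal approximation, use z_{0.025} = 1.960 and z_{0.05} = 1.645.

n = 38 pairs

For a paired (one-sample on differences) test: n = ((z_{α/2} + z_β) / d)².
z_{α/2} + z_β = 1.960 + 1.645 = 3.605.
n = (3.605 / 0.59)² = 6.110² = 37.33.
Round up.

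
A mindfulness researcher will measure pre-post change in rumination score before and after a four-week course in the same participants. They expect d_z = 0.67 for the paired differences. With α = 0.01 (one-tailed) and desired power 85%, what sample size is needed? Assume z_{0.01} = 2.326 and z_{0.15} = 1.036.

n = 26 pairs

For a paired (one-sample on differences) test: n = ((z_{α} + z_β) / d)².
z_{α} + z_β = 2.326 + 1.036 = 3.362.
n = (3.362 / 0.67)² = 5.018² = 25.18.
Round up.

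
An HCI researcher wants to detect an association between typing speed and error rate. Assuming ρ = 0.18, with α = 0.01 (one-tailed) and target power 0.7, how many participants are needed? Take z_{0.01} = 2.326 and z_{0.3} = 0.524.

Fisher's z: C = ½·ln((1+r)/(1−r)) = ½·ln(1.4390) = 0.1820.
n = ((z_{α} + z_β)/C)² + 3.
(2.326 + 0.524) / 0.1820 = 2.850 / 0.1820 = 15.659.
n = 15.659² + 3 = 245.21 + 3 = 248.2.
Round up.

n = 249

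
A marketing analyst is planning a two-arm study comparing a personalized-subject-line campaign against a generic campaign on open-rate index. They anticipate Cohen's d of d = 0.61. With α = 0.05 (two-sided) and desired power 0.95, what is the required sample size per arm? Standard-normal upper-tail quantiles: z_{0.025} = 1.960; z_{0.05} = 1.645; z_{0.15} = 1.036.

n = 70 per group

For two independent groups with equal n: n = 2·((z_{α/2} + z_β) / d)².
z_{α/2} + z_β = 1.960 + 1.645 = 3.605.
n = 2 × (3.605 / 0.61)² = 2 × 5.910² = 2 × 34.93 = 69.9.
Round up to the next whole participant.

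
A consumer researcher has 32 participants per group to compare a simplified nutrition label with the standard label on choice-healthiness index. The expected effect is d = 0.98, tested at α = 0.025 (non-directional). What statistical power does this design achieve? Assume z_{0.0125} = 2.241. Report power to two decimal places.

For two equal groups, power = Φ(d·√(n/2) − z_{α/2}).
d·√(n/2) = 0.98 × √(32/2) = 0.98 × 4.000 = 3.920.
z_β = 3.920 − 2.241 = 1.679.
Power = Φ(1.679) = 0.953.

power ≈ 0.95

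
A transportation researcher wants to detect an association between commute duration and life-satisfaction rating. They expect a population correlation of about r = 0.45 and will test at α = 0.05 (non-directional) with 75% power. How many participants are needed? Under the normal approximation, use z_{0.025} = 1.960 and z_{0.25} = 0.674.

n = 33

Fisher's z: C = ½·ln((1+r)/(1−r)) = ½·ln(2.6364) = 0.4847.
n = ((z_{α/2} + z_β)/C)² + 3.
(1.960 + 0.674) / 0.4847 = 2.634 / 0.4847 = 5.434.
n = 5.434² + 3 = 29.53 + 3 = 32.5.
Round up.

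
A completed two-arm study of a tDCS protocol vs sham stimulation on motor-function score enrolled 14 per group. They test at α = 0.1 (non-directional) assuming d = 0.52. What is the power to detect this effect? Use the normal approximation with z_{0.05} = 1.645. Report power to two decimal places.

For two equal groups, power = Φ(d·√(n/2) − z_{α/2}).
d·√(n/2) = 0.52 × √(14/2) = 0.52 × 2.646 = 1.376.
z_β = 1.376 − 1.645 = -0.269.
Power = Φ(-0.269) = 0.394.

power ≈ 0.39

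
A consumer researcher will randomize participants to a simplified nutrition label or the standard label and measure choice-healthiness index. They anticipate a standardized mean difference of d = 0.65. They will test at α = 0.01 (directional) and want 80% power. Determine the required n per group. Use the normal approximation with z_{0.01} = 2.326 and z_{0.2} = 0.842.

n = 48 per group

For two independent groups with equal n: n = 2·((z_{α} + z_β) / d)².
z_{α} + z_β = 2.326 + 0.842 = 3.168.
n = 2 × (3.168 / 0.65)² = 2 × 4.874² = 2 × 23.75 = 47.5.
Round up to the next whole participant.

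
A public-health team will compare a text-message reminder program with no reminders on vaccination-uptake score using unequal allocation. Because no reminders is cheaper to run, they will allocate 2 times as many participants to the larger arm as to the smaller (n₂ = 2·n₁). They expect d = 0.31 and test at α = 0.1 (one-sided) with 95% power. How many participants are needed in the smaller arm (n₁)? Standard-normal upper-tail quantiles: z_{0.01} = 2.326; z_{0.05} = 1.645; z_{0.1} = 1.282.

With allocation ratio k = n₂/n₁ = 2, Var(x̄₁−x̄₂) = σ²(1/n₁ + 1/(k·n₁)) = σ²·(k+1)/(k·n₁).
So n₁ = (1 + 1/k)·((z_{α} + z_β)/d)² = 1.500 × (2.927/0.31)².
n₁ = 1.500 × 89.15 = 133.7.
Round up: n₁ = 134, giving n₂ = 2 × 134 = 268.

n₁ = 134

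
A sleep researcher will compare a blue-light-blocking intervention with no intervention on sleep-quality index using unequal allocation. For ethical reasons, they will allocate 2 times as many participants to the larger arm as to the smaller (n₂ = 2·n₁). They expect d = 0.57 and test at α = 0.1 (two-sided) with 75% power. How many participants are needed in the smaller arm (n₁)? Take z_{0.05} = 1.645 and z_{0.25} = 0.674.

With allocation ratio k = n₂/n₁ = 2, Var(x̄₁−x̄₂) = σ²(1/n₁ + 1/(k·n₁)) = σ²·(k+1)/(k·n₁).
So n₁ = (1 + 1/k)·((z_{α/2} + z_β)/d)² = 1.500 × (2.319/0.57)².
n₁ = 1.500 × 16.55 = 24.8.
Round up: n₁ = 25, giving n₂ = 2 × 25 = 50.

n₁ = 25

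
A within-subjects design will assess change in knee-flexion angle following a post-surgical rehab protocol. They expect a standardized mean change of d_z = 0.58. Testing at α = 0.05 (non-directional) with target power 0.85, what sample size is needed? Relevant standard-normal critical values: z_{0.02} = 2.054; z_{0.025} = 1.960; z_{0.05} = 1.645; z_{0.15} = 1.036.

n = 27 pairs

For a paired (one-sample on differences) test: n = ((z_{α/2} + z_β) / d)².
z_{α/2} + z_β = 1.960 + 1.036 = 2.996.
n = (2.996 / 0.58)² = 5.166² = 26.68.
Round up.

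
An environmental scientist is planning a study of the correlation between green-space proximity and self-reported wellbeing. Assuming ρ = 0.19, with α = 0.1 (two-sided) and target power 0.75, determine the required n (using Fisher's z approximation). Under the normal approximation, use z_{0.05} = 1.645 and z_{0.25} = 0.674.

n = 149

Fisher's z: C = ½·ln((1+r)/(1−r)) = ½·ln(1.4691) = 0.1923.
n = ((z_{α/2} + z_β)/C)² + 3.
(1.645 + 0.674) / 0.1923 = 2.319 / 0.1923 = 12.059.
n = 12.059² + 3 = 145.43 + 3 = 148.4.
Round up.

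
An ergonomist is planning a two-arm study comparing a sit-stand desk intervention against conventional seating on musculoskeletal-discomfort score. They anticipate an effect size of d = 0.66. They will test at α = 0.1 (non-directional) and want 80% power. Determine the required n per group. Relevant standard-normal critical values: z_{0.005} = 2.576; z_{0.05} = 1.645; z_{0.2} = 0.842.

For two independent groups with equal n: n = 2·((z_{α/2} + z_β) / d)².
z_{α/2} + z_β = 1.645 + 0.842 = 2.487.
n = 2 × (2.487 / 0.66)² = 2 × 3.768² = 2 × 14.20 = 28.4.
Round up to the next whole participant.

n = 29 per group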